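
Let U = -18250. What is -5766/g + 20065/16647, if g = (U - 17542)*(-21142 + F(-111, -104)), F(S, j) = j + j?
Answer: 7666379180699/6360479101200 ≈ 1.2053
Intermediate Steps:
F(S, j) = 2*j
g = 764159200 (g = (-18250 - 17542)*(-21142 + 2*(-104)) = -35792*(-21142 - 208) = -35792*(-21350) = 764159200)
-5766/g + 20065/16647 = -5766/764159200 + 20065/16647 = -5766*1/764159200 + 20065*(1/16647) = -2883/382079600 + 20065/16647 = 7666379180699/6360479101200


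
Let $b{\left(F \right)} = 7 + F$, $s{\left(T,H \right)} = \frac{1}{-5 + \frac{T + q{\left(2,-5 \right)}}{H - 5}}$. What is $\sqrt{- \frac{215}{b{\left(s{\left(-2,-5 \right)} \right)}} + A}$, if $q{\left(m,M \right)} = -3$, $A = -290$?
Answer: $\frac{5 i \sqrt{47885}}{61} \approx 17.937 i$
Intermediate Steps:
$s{\left(T,H \right)} = \frac{1}{-5 + \frac{-3 + T}{-5 + H}}$ ($s{\left(T,H \right)} = \frac{1}{-5 + \frac{T - 3}{H - 5}} = \frac{1}{-5 + \frac{-3 + T}{-5 + H}}$)
$\sqrt{- \frac{215}{b{\left(s{\left(-2,-5 \right)} \right)}} + A} = \sqrt{- \frac{215}{7 + \frac{-5 - 5}{22 - 2 - -25}} - 290} = \sqrt{- \frac{215}{7 + \frac{1}{22 - 2 + 25} \left(-10\right)} - 290} = \sqrt{- \frac{215}{7 + \frac{1}{45} \left(-10\right)} - 290} = \sqrt{- \frac{215}{7 - \frac{2}{9}} - 290} = \sqrt{- \frac{215}{\frac{61}{9}} - 290} = \sqrt{\left(-215\right) \frac{9}{61} - 290} = \sqrt{- \frac{1935}{61} - 290} = \sqrt{- \frac{19625}{61}} = \frac{5 i \sqrt{47885}}{61}$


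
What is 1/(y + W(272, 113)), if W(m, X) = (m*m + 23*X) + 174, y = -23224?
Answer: 1/53533 ≈ 1.8680e-5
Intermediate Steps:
W(m, X) = 174 + m² + 23*X (W(m, X) = (m² + 23*X) + 174 = 174 + m² + 23*X)
1/(y + W(272, 113)) = 1/(-23224 + (174 + 272² + 23*113)) = 1/(-23224 + (174 + 73984 + 2599)) = 1/(-23224 + 76757) = 1/53533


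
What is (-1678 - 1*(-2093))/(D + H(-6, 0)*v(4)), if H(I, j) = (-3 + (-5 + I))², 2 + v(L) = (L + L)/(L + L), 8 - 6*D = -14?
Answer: -1245/577 ≈ -2.1577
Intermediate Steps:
D = 11/3 (D = 4/3 - ⅙*(-14) = 4/3 + 7/3 = 11/3 ≈ 3.6667)
v(L) = -1 (v(L) = -2 + (L + L)/(L + L) = -2 + (2*L)/((2*L)) = -2 + (2*L)*(1/(2*L)) = -2 + 1 = -1)
H(I, j) = (-8 + I)²
(-1678 - 1*(-2093))/(D + H(-6, 0)*v(4)) = (-1678 - 1*(-2093))/(11/3 + (-8 - 6)²*(-1)) = (-1678 + 2093)/(11/3 + (-14)²*(-1)) = 415/(11/3 + 196*(-1)) = 415/(11/3 - 196) = 415/(-577/3) = 415*(-3/577) = -1245/577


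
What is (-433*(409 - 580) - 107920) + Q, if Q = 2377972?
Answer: 2344095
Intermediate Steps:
(-433*(409 - 580) - 107920) + Q = (-433*(409 - 580) - 107920) + 2377972 = (-433*(-171) - 107920) + 2377972 = (74043 - 107920) + 2377972 = -33877 + 2377972 = 2344095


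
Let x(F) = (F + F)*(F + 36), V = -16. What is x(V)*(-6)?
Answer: 3840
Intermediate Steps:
x(F) = 2*F*(36 + F) (x(F) = (2*F)*(36 + F) = 2*F*(36 + F))
x(V)*(-6) = (2*(-16)*(36 - 16))*(-6) = (2*(-16)*20)*(-6) = -640*(-6) = 3840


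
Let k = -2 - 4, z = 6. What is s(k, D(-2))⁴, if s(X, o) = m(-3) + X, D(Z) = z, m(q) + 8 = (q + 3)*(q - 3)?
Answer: 38416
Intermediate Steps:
m(q) = -8 + (-3 + q)*(3 + q) (m(q) = -8 + (q + 3)*(q - 3) = -8 + (3 + q)*(-3 + q) = -8 + (-3 + q)*(3 + q))
D(Z) = 6
k = -6
s(X, o) = -8 + X (s(X, o) = (-17 + (-3)²) + X = (-17 + 9) + X = -8 + X)
s(k, D(-2))⁴ = (-8 - 6)⁴ = (-14)⁴ = 38416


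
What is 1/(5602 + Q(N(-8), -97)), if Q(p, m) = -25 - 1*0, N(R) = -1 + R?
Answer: 1/5577 ≈ 0.00017931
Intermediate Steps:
Q(p, m) = -25 (Q(p, m) = -25 + 0 = -25)
1/(5602 + Q(N(-8), -97)) = 1/(5602 - 25) = 1/5577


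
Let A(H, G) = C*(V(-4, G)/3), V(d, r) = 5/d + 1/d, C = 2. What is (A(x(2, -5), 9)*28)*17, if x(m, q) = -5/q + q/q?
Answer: -476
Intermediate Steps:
x(m, q) = 1 - 5/q (x(m, q) = -5/q + 1 = 1 - 5/q)
V(d, r) = 6/d (V(d, r) = 5/d + 1/d = 6/d)
A(H, G) = -1 (A(H, G) = 2*((6/(-4))/3) = 2*((6*(-1/4))*(1/3)) = 2*(-3/2*1/3) = 2*(-1/2) = -1)
(A(x(2, -5), 9)*28)*17 = -1*28*17 = -28*17 = -476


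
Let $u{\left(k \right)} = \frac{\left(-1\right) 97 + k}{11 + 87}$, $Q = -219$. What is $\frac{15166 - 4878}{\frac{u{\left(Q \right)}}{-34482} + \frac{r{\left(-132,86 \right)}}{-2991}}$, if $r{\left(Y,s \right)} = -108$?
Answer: $\frac{8665320807024}{30491887} \approx 2.8418 \cdot 10^{5}$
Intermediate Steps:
$u{\left(k \right)} = - \frac{97}{98} + \frac{k}{98}$ ($u{\left(k \right)} = \frac{-97 + k}{98} = \left(-97 + k\right) \frac{1}{98} = - \frac{97}{98} + \frac{k}{98}$)
$\frac{15166 - 4878}{\frac{u{\left(Q \right)}}{-34482} + \frac{r{\left(-132,86 \right)}}{-2991}} = \frac{15166 - 4878}{\frac{- \frac{97}{98} + \frac{1}{98} \left(-219\right)}{-34482} - \frac{108}{-2991}} = \frac{15166 - 4878}{\left(- \frac{97}{98} - \frac{219}{98}\right) \left(- \frac{1}{34482}\right) - - \frac{36}{997}} = \frac{10288}{\left(- \frac{158}{49}\right) \left(- \frac{1}{34482}\right) + \frac{36}{997}} = \frac{10288}{\frac{79}{844809} + \frac{36}{997}} = \frac{10288}{\frac{30491887}{842274573}} = 10288 \cdot \frac{842274573}{30491887} = \frac{8665320807024}{30491887}$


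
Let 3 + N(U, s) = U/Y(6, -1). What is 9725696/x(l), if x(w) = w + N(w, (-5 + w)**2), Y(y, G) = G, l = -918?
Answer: -9725696/3 ≈ -3.2419e+6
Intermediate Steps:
N(U, s) = -3 - U (N(U, s) = -3 + U/(-1) = -3 + U*(-1) = -3 - U)
x(w) = -3 (x(w) = w + (-3 - w) = -3)
9725696/x(l) = 9725696/(-3) = 9725696*(-1/3) = -9725696/3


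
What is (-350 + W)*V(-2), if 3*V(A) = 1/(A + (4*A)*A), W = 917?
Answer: 27/2 ≈ 13.500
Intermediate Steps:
V(A) = 1/(3*(A + 4*A**2)) (V(A) = 1/(3*(A + (4*A)*A)) = 1/(3*(A + 4*A**2)))
(-350 + W)*V(-2) = (-350 + 917)*((1/3)/(-2*(1 + 4*(-2)))) = 567*((1/3)*(-1/2)/(1 - 8)) = 567*((1/3)*(-1/2)/(-7)) = 567*((1/3)*(-1/2)*(-1/7)) = 567*(1/42) = 27/2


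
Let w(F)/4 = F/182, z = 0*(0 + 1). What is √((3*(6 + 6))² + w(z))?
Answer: 36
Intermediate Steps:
z = 0 (z = 0*1 = 0)
w(F) = 2*F/91 (w(F) = 4*(F/182) = 2*F/91)
√((3*(6 + 6))² + w(z)) = √((3*(6 + 6))² + (2/91)*0) = √((3*12)² + 0) = √(36² + 0) = √(1296 + 0) = √1296 = 36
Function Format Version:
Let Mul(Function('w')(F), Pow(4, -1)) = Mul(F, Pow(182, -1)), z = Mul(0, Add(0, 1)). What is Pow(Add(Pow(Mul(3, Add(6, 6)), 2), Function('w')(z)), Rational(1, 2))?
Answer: 36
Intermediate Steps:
z = 0 (z = Mul(0, 1) = 0)
Function('w')(F) = Mul(Rational(2, 91), F) (Function('w')(F) = Mul(4, Mul(F, Pow(182, -1))) = Mul(4, Mul(F, Rational(1, 182))) = Mul(4, Mul(Rational(1, 182), F)) = Mul(Rational(2, 91), F))
Pow(Add(Pow(Mul(3, Add(6, 6)), 2), Function('w')(z)), Rational(1, 2)) = Pow(Add(Pow(Mul(3, Add(6, 6)), 2), Mul(Rational(2, 91), 0)), Rational(1, 2)) = Pow(Add(Pow(Mul(3, 12), 2), 0), Rational(1, 2)) = Pow(Add(Pow(36, 2), 0), Rational(1, 2)) = Pow(Add(1296, 0), Rational(1, 2)) = Pow(1296, Rational(1, 2)) = 36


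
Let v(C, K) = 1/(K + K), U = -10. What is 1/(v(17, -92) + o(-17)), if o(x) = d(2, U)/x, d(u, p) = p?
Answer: 3128/1823 ≈ 1.7159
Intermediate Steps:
v(C, K) = 1/(2*K)
o(x) = -10/x
1/(v(17, -92) + o(-17)) = 1/((½)/(-92) - 10/(-17)) = 1/((½)*(-1/92) - 10*(-1/17)) = 1/(-1/184 + 10/17) = 1/(1823/3128) = 3128/1823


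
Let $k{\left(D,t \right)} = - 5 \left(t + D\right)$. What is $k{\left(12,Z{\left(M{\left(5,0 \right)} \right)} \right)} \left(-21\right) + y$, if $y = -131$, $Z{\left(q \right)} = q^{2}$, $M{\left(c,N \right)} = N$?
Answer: $1129$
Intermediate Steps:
$k{\left(D,t \right)} = - 5 D - 5 t$ ($k{\left(D,t \right)} = - 5 \left(D + t\right) = - 5 D - 5 t$)
$k{\left(12,Z{\left(M{\left(5,0 \right)} \right)} \right)} \left(-21\right) + y = \left(\left(-5\right) 12 - 5 \cdot 0^{2}\right) \left(-21\right) - 131 = \left(-60 - 0\right) \left(-21\right) - 131 = \left(-60 + 0\right) \left(-21\right) - 131 = \left(-60\right) \left(-21\right) - 131 = 1260 - 131 = 1129$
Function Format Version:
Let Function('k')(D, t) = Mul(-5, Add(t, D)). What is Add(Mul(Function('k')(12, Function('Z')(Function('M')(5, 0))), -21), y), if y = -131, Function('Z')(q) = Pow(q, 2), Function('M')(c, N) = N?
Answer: 1129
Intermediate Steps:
Function('k')(D, t) = Add(Mul(-5, D), Mul(-5, t)) (Function('k')(D, t) = Mul(-5, Add(D, t)) = Add(Mul(-5, D), Mul(-5, t)))
Add(Mul(Function('k')(12, Function('Z')(Function('M')(5, 0))), -21), y) = Add(Mul(Add(Mul(-5, 12), Mul(-5, Pow(0, 2))), -21), -131) = Add(Mul(Add(-60, Mul(-5, 0)), -21), -131) = Add(Mul(Add(-60, 0), -21), -131) = Add(Mul(-60, -21), -131) = Add(1260, -131) = 1129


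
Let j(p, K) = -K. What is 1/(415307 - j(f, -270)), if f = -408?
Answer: 1/415037 ≈ 2.4094e-6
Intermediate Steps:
1/(415307 - j(f, -270)) = 1/(415307 - (-1)*(-270)) = 1/(415307 - 1*270) = 1/(415307 - 270) = 1/415037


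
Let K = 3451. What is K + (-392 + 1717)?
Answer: 4776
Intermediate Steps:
K + (-392 + 1717) = 3451 + (-392 + 1717) = 3451 + 1325 = 4776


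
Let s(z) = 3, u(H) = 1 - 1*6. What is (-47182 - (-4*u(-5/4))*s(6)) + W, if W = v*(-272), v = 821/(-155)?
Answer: -7099198/155 ≈ -45801.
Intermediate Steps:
u(H) = -5 (u(H) = 1 - 6 = -5)
v = -821/155 (v = 821*(-1/155) = -821/155 ≈ -5.2968)
W = 223312/155 (W = -821/155*(-272) = 223312/155 ≈ 1440.7)
(-47182 - (-4*u(-5/4))*s(6)) + W = (-47182 - (-4*(-5))*3) + 223312/155 = (-47182 - 20*3) + 223312/155 = (-47182 - 1*60) + 223312/155 = (-47182 - 60) + 223312/155 = -47242 + 223312/155 = -7099198/155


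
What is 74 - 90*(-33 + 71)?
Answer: -3346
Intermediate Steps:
74 - 90*(-33 + 71) = 74 - 90*38 = 74 - 3420 = -3346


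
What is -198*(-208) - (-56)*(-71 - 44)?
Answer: 34744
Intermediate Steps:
-198*(-208) - (-56)*(-71 - 44) = 41184 - (-56)*(-115) = 41184 - 1*6440 = 41184 - 6440 = 34744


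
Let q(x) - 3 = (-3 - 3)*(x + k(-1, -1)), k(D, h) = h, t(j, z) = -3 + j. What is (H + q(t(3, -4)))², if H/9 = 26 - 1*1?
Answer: 54756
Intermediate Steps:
H = 225 (H = 9*(26 - 1*1) = 9*(26 - 1) = 9*25 = 225)
q(x) = 9 - 6*x (q(x) = 3 + (-3 - 3)*(x - 1) = 3 - 6*(-1 + x) = 3 + (6 - 6*x) = 9 - 6*x)
(H + q(t(3, -4)))² = (225 + (9 - 6*(-3 + 3)))² = (225 + (9 - 6*0))² = (225 + (9 + 0))² = (225 + 9)² = 234² = 54756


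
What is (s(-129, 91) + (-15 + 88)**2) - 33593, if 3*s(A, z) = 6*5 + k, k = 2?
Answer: -84760/3 ≈ -28253.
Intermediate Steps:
s(A, z) = 32/3 (s(A, z) = (6*5 + 2)/3 = (30 + 2)/3 = (1/3)*32 = 32/3)
(s(-129, 91) + (-15 + 88)**2) - 33593 = (32/3 + (-15 + 88)**2) - 33593 = (32/3 + 73**2) - 33593 = (32/3 + 5329) - 33593 = 16019/3 - 33593 = -84760/3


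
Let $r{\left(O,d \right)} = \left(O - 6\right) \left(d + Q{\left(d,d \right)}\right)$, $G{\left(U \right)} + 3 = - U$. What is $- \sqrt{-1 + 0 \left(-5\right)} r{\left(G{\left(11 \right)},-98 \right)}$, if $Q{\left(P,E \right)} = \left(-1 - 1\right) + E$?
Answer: $- 3960 i \approx - 3960.0 i$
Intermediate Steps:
$Q{\left(P,E \right)} = -2 + E$
$G{\left(U \right)} = -3 - U$
$r{\left(O,d \right)} = \left(-6 + O\right) \left(-2 + 2 d\right)$ ($r{\left(O,d \right)} = \left(O - 6\right) \left(d + \left(-2 + d\right)\right) = \left(-6 + O\right) \left(-2 + 2 d\right)$)
$- \sqrt{-1 + 0 \left(-5\right)} r{\left(G{\left(11 \right)},-98 \right)} = - \sqrt{-1 + 0 \left(-5\right)} \left(12 - -1176 - 2 \left(-3 - 11\right) + 2 \left(-3 - 11\right) \left(-98\right)\right) = - \sqrt{-1 + 0} \left(12 + 1176 - 2 \left(-3 - 11\right) + 2 \left(-3 - 11\right) \left(-98\right)\right) = - \sqrt{-1} \left(12 + 1176 - -28 + 2 \left(-14\right) \left(-98\right)\right) = - i \left(12 + 1176 + 28 + 2744\right) = - i 3960 = - 3960 i$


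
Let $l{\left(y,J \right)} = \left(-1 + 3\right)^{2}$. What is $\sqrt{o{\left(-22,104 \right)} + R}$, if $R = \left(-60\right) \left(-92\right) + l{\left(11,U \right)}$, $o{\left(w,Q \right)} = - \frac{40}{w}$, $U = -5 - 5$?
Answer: $\frac{4 \sqrt{41789}}{11} \approx 74.336$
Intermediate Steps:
$U = -10$ ($U = -5 - 5 = -10$)
$l{\left(y,J \right)} = 4$ ($l{\left(y,J \right)} = 2^{2} = 4$)
$R = 5524$ ($R = \left(-60\right) \left(-92\right) + 4 = 5520 + 4 = 5524$)
$\sqrt{o{\left(-22,104 \right)} + R} = \sqrt{- \frac{40}{-22} + 5524} = \sqrt{\left(-40\right) \left(- \frac{1}{22}\right) + 5524} = \sqrt{\frac{20}{11} + 5524} = \sqrt{\frac{60784}{11}} = \frac{4 \sqrt{41789}}{11}$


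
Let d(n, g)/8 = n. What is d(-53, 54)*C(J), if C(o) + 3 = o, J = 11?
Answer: -3392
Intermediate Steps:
d(n, g) = 8*n
C(o) = -3 + o
d(-53, 54)*C(J) = (8*(-53))*(-3 + 11) = -424*8 = -3392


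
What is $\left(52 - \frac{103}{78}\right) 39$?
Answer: $\frac{3953}{2} \approx 1976.5$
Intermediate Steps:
$\left(52 - \frac{103}{78}\right) 39 = \frac{3953}{78} \cdot 39 = \frac{3953}{2}$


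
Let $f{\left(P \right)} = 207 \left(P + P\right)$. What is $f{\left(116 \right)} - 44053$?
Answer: $3971$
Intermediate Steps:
$f{\left(P \right)} = 414 P$ ($f{\left(P \right)} = 207 \cdot 2 P = 414 P$)
$f{\left(116 \right)} - 44053 = 414 \cdot 116 - 44053 = 48024 - 44053 = 3971$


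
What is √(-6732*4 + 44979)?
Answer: √18051 ≈ 134.35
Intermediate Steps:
√(-6732*4 + 44979) = √(-26928 + 44979) = √18051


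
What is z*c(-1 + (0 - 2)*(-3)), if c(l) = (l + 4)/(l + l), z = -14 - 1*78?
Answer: -414/5 ≈ -82.800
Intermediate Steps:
z = -92 (z = -14 - 78 = -92)
c(l) = (4 + l)/(2*l) (c(l) = (4 + l)/((2*l)) = (4 + l)*(1/(2*l)) = (4 + l)/(2*l))
z*c(-1 + (0 - 2)*(-3)) = -46*(4 + (-1 + (0 - 2)*(-3)))/(-1 + (0 - 2)*(-3)) = -46*(4 + (-1 - 2*(-3)))/(-1 - 2*(-3)) = -46*(4 + (-1 + 6))/(-1 + 6) = -46*(4 + 5)/5 = -46*9/5 = -92*9/10 = -414/5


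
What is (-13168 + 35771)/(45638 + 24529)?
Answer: 22603/70167 ≈ 0.32213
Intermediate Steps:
(-13168 + 35771)/(45638 + 24529) = 22603/70167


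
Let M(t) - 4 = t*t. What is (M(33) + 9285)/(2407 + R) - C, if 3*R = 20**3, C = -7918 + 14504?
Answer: -100214372/15221 ≈ -6584.0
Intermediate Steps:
M(t) = 4 + t**2 (M(t) = 4 + t*t = 4 + t**2)
C = 6586
R = 8000/3 (R = (1/3)*20**3 = (1/3)*8000 = 8000/3 ≈ 2666.7)
(M(33) + 9285)/(2407 + R) - C = ((4 + 33**2) + 9285)/(2407 + 8000/3) - 1*6586 = ((4 + 1089) + 9285)/(15221/3) - 6586 = (1093 + 9285)*(3/15221) - 6586 = 10378*(3/15221) - 6586 = 31134/15221 - 6586 = -100214372/15221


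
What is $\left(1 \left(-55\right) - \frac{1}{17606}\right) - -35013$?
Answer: $\frac{615470547}{17606} \approx 34958.0$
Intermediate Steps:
$\left(1 \left(-55\right) - \frac{1}{17606}\right) - -35013 = \left(-55 - \frac{1}{17606}\right) + 35013 = - \frac{968331}{17606} + 35013 = \frac{615470547}{17606}$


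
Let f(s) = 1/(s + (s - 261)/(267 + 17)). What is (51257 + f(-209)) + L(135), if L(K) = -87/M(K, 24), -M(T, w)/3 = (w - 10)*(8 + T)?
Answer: 236120643575/4606602 ≈ 51257.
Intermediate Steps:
M(T, w) = -3*(-10 + w)*(8 + T) (M(T, w) = -3*(w - 10)*(8 + T) = -3*(-10 + w)*(8 + T))
L(K) = -87/(-336 - 42*K) (L(K) = -87/(240 - 24*24 + 30*K - 3*K*24) = -87/(240 - 576 + 30*K - 72*K) = -87/(-336 - 42*K))
f(s) = 1/(-261/284 + 285*s/284) (f(s) = 1/(s + (-261 + s)/284) = 1/(s + (-261 + s)*(1/284)) = 1/(s + (-261/284 + s/284)) = 1/(-261/284 + 285*s/284))
(51257 + f(-209)) + L(135) = (51257 + 284/(3*(-87 + 95*(-209)))) + 29/(14*(8 + 135)) = (51257 + 284/(3*(-87 - 19855))) + (29/14)/143 = (51257 + (284/3)/(-19942)) + (29/14)*(1/143) = (51257 + (284/3)*(-1/19942)) + 29/2002 = (51257 - 142/29913) + 29/2002 = 1533250499/29913 + 29/2002 = 236120643575/4606602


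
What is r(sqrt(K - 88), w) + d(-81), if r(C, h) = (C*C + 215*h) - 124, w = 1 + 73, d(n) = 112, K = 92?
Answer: 15902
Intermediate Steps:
w = 74
r(C, h) = -124 + C**2 + 215*h (r(C, h) = (C**2 + 215*h) - 124 = -124 + C**2 + 215*h)
r(sqrt(K - 88), w) + d(-81) = (-124 + (sqrt(92 - 88))**2 + 215*74) + 112 = (-124 + (sqrt(4))**2 + 15910) + 112 = (-124 + 2**2 + 15910) + 112 = (-124 + 4 + 15910) + 112 = 15790 + 112 = 15902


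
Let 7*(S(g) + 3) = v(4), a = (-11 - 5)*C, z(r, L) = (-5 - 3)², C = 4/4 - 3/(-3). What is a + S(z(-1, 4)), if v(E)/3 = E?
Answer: -233/7 ≈ -33.286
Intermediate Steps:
v(E) = 3*E
C = 2 (C = 4*(¼) - 3*(-⅓) = 1 + 1 = 2)
z(r, L) = 64 (z(r, L) = (-8)² = 64)
a = -32 (a = (-11 - 5)*2 = -16*2 = -32)
S(g) = -9/7 (S(g) = -3 + (3*4)/7 = -3 + (⅐)*12 = -3 + 12/7 = -9/7)
a + S(z(-1, 4)) = -32 - 9/7 = -233/7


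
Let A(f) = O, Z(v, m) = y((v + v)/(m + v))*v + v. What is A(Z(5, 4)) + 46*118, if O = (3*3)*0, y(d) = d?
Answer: 5428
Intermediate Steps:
O = 0 (O = 9*0 = 0)
Z(v, m) = v + 2*v²/(m + v) (Z(v, m) = ((v + v)/(m + v))*v + v = ((2*v)/(m + v))*v + v = (2*v/(m + v))*v + v = 2*v²/(m + v) + v = v + 2*v²/(m + v))
A(f) = 0
A(Z(5, 4)) + 46*118 = 0 + 46*118 = 0 + 5428 = 5428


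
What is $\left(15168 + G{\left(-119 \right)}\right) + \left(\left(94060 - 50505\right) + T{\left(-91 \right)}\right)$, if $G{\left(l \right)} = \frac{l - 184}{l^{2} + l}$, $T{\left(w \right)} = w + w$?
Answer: $\frac{822032419}{14042} \approx 58541.0$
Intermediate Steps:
$T{\left(w \right)} = 2 w$
$G{\left(l \right)} = \frac{-184 + l}{l + l^{2}}$
$\left(15168 + G{\left(-119 \right)}\right) + \left(\left(94060 - 50505\right) + T{\left(-91 \right)}\right) = \left(15168 + \frac{-184 - 119}{\left(-119\right) \left(1 - 119\right)}\right) + \left(\left(94060 - 50505\right) + 2 \left(-91\right)\right) = \left(15168 - \frac{1}{119} \frac{1}{-118} \left(-303\right)\right) + \left(43555 - 182\right) = \left(15168 - \left(- \frac{1}{14042}\right) \left(-303\right)\right) + 43373 = \left(15168 - \frac{303}{14042}\right) + 43373 = \frac{212988753}{14042} + 43373 = \frac{822032419}{14042}$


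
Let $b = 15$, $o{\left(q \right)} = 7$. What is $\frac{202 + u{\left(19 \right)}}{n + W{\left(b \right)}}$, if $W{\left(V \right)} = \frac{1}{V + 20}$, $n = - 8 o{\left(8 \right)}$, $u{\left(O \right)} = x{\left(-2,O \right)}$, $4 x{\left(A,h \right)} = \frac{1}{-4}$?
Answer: $- \frac{37695}{10448} \approx -3.6079$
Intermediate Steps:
$x{\left(A,h \right)} = - \frac{1}{16}$ ($x{\left(A,h \right)} = \frac{1}{4 \left(-4\right)} = \frac{1}{4} \left(- \frac{1}{4}\right) = - \frac{1}{16}$)
$u{\left(O \right)} = - \frac{1}{16}$
$n = -56$ ($n = \left(-8\right) 7 = -56$)
$W{\left(V \right)} = \frac{1}{20 + V}$
$\frac{202 + u{\left(19 \right)}}{n + W{\left(b \right)}} = \frac{202 - \frac{1}{16}}{-56 + \frac{1}{20 + 15}} = \frac{3231}{16 \left(-56 + \frac{1}{35}\right)} = \frac{3231}{16 \left(- \frac{1959}{35}\right)} = \frac{3231}{16} \left(- \frac{35}{1959}\right) = - \frac{37695}{10448}$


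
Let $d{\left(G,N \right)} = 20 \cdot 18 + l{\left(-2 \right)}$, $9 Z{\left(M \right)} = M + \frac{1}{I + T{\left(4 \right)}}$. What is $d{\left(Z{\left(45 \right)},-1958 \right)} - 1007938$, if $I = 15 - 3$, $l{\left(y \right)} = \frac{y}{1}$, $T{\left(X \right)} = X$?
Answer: $-1007580$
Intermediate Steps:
$l{\left(y \right)} = y$ ($l{\left(y \right)} = y 1 = y$)
$I = 12$
$Z{\left(M \right)} = \frac{1}{144} + \frac{M}{9}$ ($Z{\left(M \right)} = \frac{M + \frac{1}{12 + 4}}{9} = \frac{M + \frac{1}{16}}{9} = \frac{\frac{1}{16} + M}{9} = \frac{1}{144} + \frac{M}{9}$)
$d{\left(G,N \right)} = 358$ ($d{\left(G,N \right)} = 20 \cdot 18 - 2 = 360 - 2 = 358$)
$d{\left(Z{\left(45 \right)},-1958 \right)} - 1007938 = 358 - 1007938 = -1007580$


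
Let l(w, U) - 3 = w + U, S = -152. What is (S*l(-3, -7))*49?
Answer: 52136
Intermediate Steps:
l(w, U) = 3 + U + w (l(w, U) = 3 + (w + U) = 3 + (U + w) = 3 + U + w)
(S*l(-3, -7))*49 = -152*(3 - 7 - 3)*49 = -152*(-7)*49 = 1064*49 = 52136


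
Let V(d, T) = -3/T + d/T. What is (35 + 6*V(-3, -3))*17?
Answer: 799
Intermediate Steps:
(35 + 6*V(-3, -3))*17 = (35 + 6*((-3 - 3)/(-3)))*17 = (35 + 6*(-⅓*(-6)))*17 = (35 + 6*2)*17 = (35 + 12)*17 = 47*17 = 799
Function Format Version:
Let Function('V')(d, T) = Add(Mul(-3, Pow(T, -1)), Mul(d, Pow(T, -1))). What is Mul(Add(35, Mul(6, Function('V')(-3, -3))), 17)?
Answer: 799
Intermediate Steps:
Mul(Add(35, Mul(6, Function('V')(-3, -3))), 17) = Mul(Add(35, Mul(6, Mul(Pow(-3, -1), Add(-3, -3)))), 17) = Mul(Add(35, Mul(6, Mul(Rational(-1, 3), -6))), 17) = Mul(Add(35, Mul(6, 2)), 17) = Mul(Add(35, 12), 17) = Mul(47, 17) = 799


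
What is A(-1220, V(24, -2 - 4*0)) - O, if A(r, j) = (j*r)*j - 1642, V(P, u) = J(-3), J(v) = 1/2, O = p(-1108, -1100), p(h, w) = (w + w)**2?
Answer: -4841947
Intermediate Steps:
p(h, w) = 4*w**2 (p(h, w) = (2*w)**2 = 4*w**2)
O = 4840000 (O = 4*(-1100)**2 = 4*1210000 = 4840000)
J(v) = 1/2
V(P, u) = 1/2
A(r, j) = -1642 + r*j**2 (A(r, j) = r*j**2 - 1642 = -1642 + r*j**2)
A(-1220, V(24, -2 - 4*0)) - O = (-1642 - 1220*(1/2)**2) - 1*4840000 = (-1642 - 1220*1/4) - 4840000 = (-1642 - 305) - 4840000 = -1947 - 4840000 = -4841947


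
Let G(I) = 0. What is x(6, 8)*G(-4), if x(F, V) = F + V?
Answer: 0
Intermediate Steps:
x(6, 8)*G(-4) = (6 + 8)*0 = 14*0 = 0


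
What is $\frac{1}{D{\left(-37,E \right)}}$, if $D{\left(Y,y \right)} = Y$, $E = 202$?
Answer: $- \frac{1}{37} \approx -0.027027$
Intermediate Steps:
$\frac{1}{D{\left(-37,E \right)}} = \frac{1}{-37} = - \frac{1}{37}$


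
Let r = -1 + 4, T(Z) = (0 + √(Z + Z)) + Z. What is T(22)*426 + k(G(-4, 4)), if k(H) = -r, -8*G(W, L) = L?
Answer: 9369 + 852*√11 ≈ 12195.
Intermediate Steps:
G(W, L) = -L/8
T(Z) = Z + √2*√Z (T(Z) = (0 + √(2*Z)) + Z = (0 + √2*√Z) + Z = √2*√Z + Z = Z + √2*√Z)
r = 3
k(H) = -3 (k(H) = -1*3 = -3)
T(22)*426 + k(G(-4, 4)) = (22 + √2*√22)*426 - 3 = (22 + 2*√11)*426 - 3 = (9372 + 852*√11) - 3 = 9369 + 852*√11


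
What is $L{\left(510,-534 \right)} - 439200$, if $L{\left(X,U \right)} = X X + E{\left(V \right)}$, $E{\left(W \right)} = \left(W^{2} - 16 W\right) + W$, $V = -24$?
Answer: $-178164$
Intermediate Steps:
$E{\left(W \right)} = W^{2} - 15 W$
$L{\left(X,U \right)} = 936 + X^{2}$ ($L{\left(X,U \right)} = X X - 24 \left(-15 - 24\right) = X^{2} - -936 = X^{2} + 936 = 936 + X^{2}$)
$L{\left(510,-534 \right)} - 439200 = \left(936 + 510^{2}\right) - 439200 = \left(936 + 260100\right) - 439200 = 261036 - 439200 = -178164$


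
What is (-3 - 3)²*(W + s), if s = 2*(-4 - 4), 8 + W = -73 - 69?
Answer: -5976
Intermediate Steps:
W = -150 (W = -8 + (-73 - 69) = -8 - 142 = -150)
s = -16 (s = 2*(-8) = -16)
(-3 - 3)²*(W + s) = (-3 - 3)²*(-150 - 16) = (-6)²*(-166) = 36*(-166) = -5976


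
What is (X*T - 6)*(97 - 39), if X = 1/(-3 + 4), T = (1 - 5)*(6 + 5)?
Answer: -2900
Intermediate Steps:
T = -44 (T = -4*11 = -44)
X = 1 (X = 1/1 = 1)
(X*T - 6)*(97 - 39) = (1*(-44) - 6)*(97 - 39) = (-44 - 6)*58 = -50*58 = -2900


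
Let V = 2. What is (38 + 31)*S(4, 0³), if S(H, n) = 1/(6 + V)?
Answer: 69/8 ≈ 8.6250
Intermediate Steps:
S(H, n) = ⅛ (S(H, n) = 1/(6 + 2) = 1/8 = ⅛)
(38 + 31)*S(4, 0³) = (38 + 31)*(⅛) = 69*(⅛) = 69/8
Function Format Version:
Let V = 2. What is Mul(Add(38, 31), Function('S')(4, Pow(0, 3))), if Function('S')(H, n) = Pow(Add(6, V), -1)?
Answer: Rational(69, 8) ≈ 8.6250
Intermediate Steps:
Function('S')(H, n) = Rational(1, 8) (Function('S')(H, n) = Pow(Add(6, 2), -1) = Pow(8, -1) = Rational(1, 8))
Mul(Add(38, 31), Function('S')(4, Pow(0, 3))) = Mul(Add(38, 31), Rational(1, 8)) = Mul(69, Rational(1, 8)) = Rational(69, 8)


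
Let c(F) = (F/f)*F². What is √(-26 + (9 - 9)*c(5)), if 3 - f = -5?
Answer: I*√26 ≈ 5.099*I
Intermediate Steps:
f = 8 (f = 3 - 1*(-5) = 3 + 5 = 8)
c(F) = F³/8 (c(F) = (F/8)*F² = F³/8)
√(-26 + (9 - 9)*c(5)) = √(-26 + (9 - 9)*((⅛)*5³)) = √(-26 + 0*((⅛)*125)) = √(-26 + 0*(125/8)) = √(-26 + 0) = √(-26) = I*√26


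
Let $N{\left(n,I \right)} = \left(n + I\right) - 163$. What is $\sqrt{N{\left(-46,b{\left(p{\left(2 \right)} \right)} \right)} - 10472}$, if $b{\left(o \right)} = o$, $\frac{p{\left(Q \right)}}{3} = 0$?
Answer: $i \sqrt{10681} \approx 103.35 i$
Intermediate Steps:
$p{\left(Q \right)} = 0$ ($p{\left(Q \right)} = 3 \cdot 0 = 0$)
$N{\left(n,I \right)} = -163 + I + n$ ($N{\left(n,I \right)} = \left(I + n\right) - 163 = -163 + I + n$)
$\sqrt{N{\left(-46,b{\left(p{\left(2 \right)} \right)} \right)} - 10472} = \sqrt{\left(-163 + 0 - 46\right) - 10472} = \sqrt{-209 - 10472} = \sqrt{-10681} = i \sqrt{10681}$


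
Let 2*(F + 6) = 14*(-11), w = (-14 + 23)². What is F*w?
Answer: -6723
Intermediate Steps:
w = 81 (w = 9² = 81)
F = -83 (F = -6 + (14*(-11))/2 = -6 + (½)*(-154) = -6 - 77 = -83)
F*w = -83*81 = -6723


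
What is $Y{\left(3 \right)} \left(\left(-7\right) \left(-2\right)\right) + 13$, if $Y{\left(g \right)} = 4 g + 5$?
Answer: $251$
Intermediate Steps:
$Y{\left(g \right)} = 5 + 4 g$
$Y{\left(3 \right)} \left(\left(-7\right) \left(-2\right)\right) + 13 = \left(5 + 4 \cdot 3\right) \left(\left(-7\right) \left(-2\right)\right) + 13 = \left(5 + 12\right) 14 + 13 = 17 \cdot 14 + 13 = 238 + 13 = 251$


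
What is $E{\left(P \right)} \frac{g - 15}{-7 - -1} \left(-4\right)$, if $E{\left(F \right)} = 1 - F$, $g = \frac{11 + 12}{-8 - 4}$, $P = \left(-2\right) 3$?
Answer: $- \frac{1421}{18} \approx -78.944$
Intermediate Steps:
$P = -6$
$g = - \frac{23}{12}$ ($g = \frac{23}{-12} = 23 \left(- \frac{1}{12}\right) = - \frac{23}{12} \approx -1.9167$)
$E{\left(P \right)} \frac{g - 15}{-7 - -1} \left(-4\right) = \left(1 - -6\right) \frac{- \frac{23}{12} - 15}{-7 - -1} \left(-4\right) = \left(1 + 6\right) \left(- \frac{203}{12 \left(-7 + \left(-3 + 4\right)\right)}\right) \left(-4\right) = 7 \left(- \frac{203}{12 \left(-7 + 1\right)}\right) \left(-4\right) = 7 \left(- \frac{203}{12 \left(-6\right)}\right) \left(-4\right) = 7 \left(\left(- \frac{203}{12}\right) \left(- \frac{1}{6}\right)\right) \left(-4\right) = 7 \cdot \frac{203}{72} \left(-4\right) = \frac{1421}{72} \left(-4\right) = - \frac{1421}{18}$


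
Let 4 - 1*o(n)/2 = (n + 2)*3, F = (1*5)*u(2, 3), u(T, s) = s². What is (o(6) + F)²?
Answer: 25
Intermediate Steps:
F = 45 (F = (1*5)*3² = 5*9 = 45)
o(n) = -4 - 6*n (o(n) = 8 - 2*(n + 2)*3 = 8 - 2*(2 + n)*3 = 8 - 2*(6 + 3*n) = 8 + (-12 - 6*n) = -4 - 6*n)
(o(6) + F)² = ((-4 - 6*6) + 45)² = ((-4 - 36) + 45)² = (-40 + 45)² = 5² = 25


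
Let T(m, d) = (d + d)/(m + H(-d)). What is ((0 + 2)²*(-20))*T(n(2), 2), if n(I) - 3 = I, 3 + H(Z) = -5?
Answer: 320/3 ≈ 106.67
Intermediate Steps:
H(Z) = -8 (H(Z) = -3 - 5 = -8)
n(I) = 3 + I
T(m, d) = 2*d/(-8 + m) (T(m, d) = (d + d)/(m - 8) = (2*d)/(-8 + m) = 2*d/(-8 + m))
((0 + 2)²*(-20))*T(n(2), 2) = ((0 + 2)²*(-20))*(2*2/(-8 + (3 + 2))) = (2²*(-20))*(2*2/(-8 + 5)) = (4*(-20))*(2*2/(-3)) = -160*2*(-1)/3 = -80*(-4/3) = 320/3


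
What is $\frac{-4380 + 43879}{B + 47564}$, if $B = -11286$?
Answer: $\frac{39499}{36278} \approx 1.0888$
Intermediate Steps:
$\frac{-4380 + 43879}{B + 47564} = \frac{-4380 + 43879}{-11286 + 47564} = \frac{39499}{36278}$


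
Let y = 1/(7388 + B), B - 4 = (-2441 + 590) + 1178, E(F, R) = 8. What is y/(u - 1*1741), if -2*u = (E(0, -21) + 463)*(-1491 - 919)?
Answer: 1/3801704266 ≈ 2.6304e-10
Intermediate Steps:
B = -669 (B = 4 + ((-2441 + 590) + 1178) = 4 + (-1851 + 1178) = 4 - 673 = -669)
u = 567555 (u = -(8 + 463)*(-1491 - 919)/2 = -471*(-2410)/2 = -1/2*(-1135110) = 567555)
y = 1/6719 (y = 1/(7388 - 669) = 1/6719 ≈ 0.00014883)
y/(u - 1*1741) = 1/(6719*(567555 - 1*1741)) = 1/(6719*(567555 - 1741)) = (1/6719)/565814 = (1/6719)*(1/565814) = 1/3801704266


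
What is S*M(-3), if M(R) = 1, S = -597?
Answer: -597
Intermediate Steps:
S*M(-3) = -597*1 = -597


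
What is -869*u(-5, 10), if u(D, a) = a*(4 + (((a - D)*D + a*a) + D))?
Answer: -208560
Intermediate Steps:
u(D, a) = a*(4 + D + a**2 + D*(a - D)) (u(D, a) = a*(4 + ((D*(a - D) + a**2) + D)) = a*(4 + ((a**2 + D*(a - D)) + D)) = a*(4 + (D + a**2 + D*(a - D))) = a*(4 + D + a**2 + D*(a - D)))
-869*u(-5, 10) = -8690*(4 - 5 + 10**2 - 1*(-5)**2 - 5*10) = -8690*(4 - 5 + 100 - 1*25 - 50) = -8690*(4 - 5 + 100 - 25 - 50) = -8690*24 = -869*240 = -208560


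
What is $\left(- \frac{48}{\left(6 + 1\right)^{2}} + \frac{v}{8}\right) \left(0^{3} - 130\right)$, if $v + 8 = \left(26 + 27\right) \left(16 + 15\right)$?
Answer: $- \frac{5182515}{196} \approx -26441.0$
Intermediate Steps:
$v = 1635$ ($v = -8 + \left(26 + 27\right) \left(16 + 15\right) = -8 + 53 \cdot 31 = -8 + 1643 = 1635$)
$\left(- \frac{48}{\left(6 + 1\right)^{2}} + \frac{v}{8}\right) \left(0^{3} - 130\right) = \left(- \frac{48}{\left(6 + 1\right)^{2}} + \frac{1635}{8}\right) \left(0^{3} - 130\right) = \left(- \frac{48}{7^{2}} + 1635 \cdot \frac{1}{8}\right) \left(0 - 130\right) = \left(- \frac{48}{49} + \frac{1635}{8}\right) \left(-130\right) = \frac{79731}{392} \left(-130\right) = - \frac{5182515}{196}$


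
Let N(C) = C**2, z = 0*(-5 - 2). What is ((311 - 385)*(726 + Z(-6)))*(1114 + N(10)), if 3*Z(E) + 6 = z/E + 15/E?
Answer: -194899202/3 ≈ -6.4966e+7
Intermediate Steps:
z = 0 (z = 0*(-7) = 0)
Z(E) = -2 + 5/E (Z(E) = -2 + (0/E + 15/E)/3 = -2 + (0 + 15/E)/3 = -2 + (15/E)/3 = -2 + 5/E)
((311 - 385)*(726 + Z(-6)))*(1114 + N(10)) = ((311 - 385)*(726 + (-2 + 5/(-6))))*(1114 + 10**2) = (-74*(726 + (-2 + 5*(-1/6))))*(1114 + 100) = -74*(726 + (-2 - 5/6))*1214 = -74*(726 - 17/6)*1214 = -74*4339/6*1214 = -160543/3*1214 = -194899202/3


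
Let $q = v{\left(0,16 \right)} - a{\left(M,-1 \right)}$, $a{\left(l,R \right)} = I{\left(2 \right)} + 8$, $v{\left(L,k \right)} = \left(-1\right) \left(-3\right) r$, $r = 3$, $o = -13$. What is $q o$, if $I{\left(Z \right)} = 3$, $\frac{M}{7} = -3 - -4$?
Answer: $26$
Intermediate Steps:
$M = 7$ ($M = 7 \left(-3 - -4\right) = 7 \left(-3 + 4\right) = 7 \cdot 1 = 7$)
$v{\left(L,k \right)} = 9$ ($v{\left(L,k \right)} = \left(-1\right) \left(-3\right) 3 = 3 \cdot 3 = 9$)
$a{\left(l,R \right)} = 11$ ($a{\left(l,R \right)} = 3 + 8 = 11$)
$q = -2$ ($q = 9 - 11 = -2$)
$q o = \left(-2\right) \left(-13\right) = 26$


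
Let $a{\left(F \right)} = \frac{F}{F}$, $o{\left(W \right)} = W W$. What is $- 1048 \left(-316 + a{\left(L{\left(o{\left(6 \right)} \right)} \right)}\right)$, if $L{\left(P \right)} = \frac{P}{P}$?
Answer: $330120$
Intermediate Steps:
$o{\left(W \right)} = W^{2}$
$L{\left(P \right)} = 1$
$a{\left(F \right)} = 1$
$- 1048 \left(-316 + a{\left(L{\left(o{\left(6 \right)} \right)} \right)}\right) = - 1048 \left(-316 + 1\right) = \left(-1048\right) \left(-315\right) = 330120$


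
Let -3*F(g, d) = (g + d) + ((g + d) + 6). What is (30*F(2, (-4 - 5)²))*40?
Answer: -68800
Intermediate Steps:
F(g, d) = -2 - 2*d/3 - 2*g/3 (F(g, d) = -((g + d) + ((g + d) + 6))/3 = -((d + g) + ((d + g) + 6))/3 = -((d + g) + (6 + d + g))/3 = -(6 + 2*d + 2*g)/3 = -2 - 2*d/3 - 2*g/3)
(30*F(2, (-4 - 5)²))*40 = (30*(-2 - 2*(-4 - 5)²/3 - ⅔*2))*40 = (30*(-2 - ⅔*(-9)² - 4/3))*40 = (30*(-2 - ⅔*81 - 4/3))*40 = (30*(-2 - 54 - 4/3))*40 = (30*(-172/3))*40 = -1720*40 = -68800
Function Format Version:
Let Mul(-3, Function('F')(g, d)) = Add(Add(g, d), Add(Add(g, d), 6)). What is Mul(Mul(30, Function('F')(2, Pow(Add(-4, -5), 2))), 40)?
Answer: -68800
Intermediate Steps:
Function('F')(g, d) = Add(-2, Mul(Rational(-2, 3), d), Mul(Rational(-2, 3), g)) (Function('F')(g, d) = Mul(Rational(-1, 3), Add(Add(g, d), Add(Add(g, d), 6))) = Mul(Rational(-1, 3), Add(Add(d, g), Add(Add(d, g), 6))) = Mul(Rational(-1, 3), Add(Add(d, g), Add(6, d, g))) = Mul(Rational(-1, 3), Add(6, Mul(2, d), Mul(2, g))) = Add(-2, Mul(Rational(-2, 3), d), Mul(Rational(-2, 3), g)))
Mul(Mul(30, Function('F')(2, Pow(Add(-4, -5), 2))), 40) = Mul(Mul(30, Add(-2, Mul(Rational(-2, 3), Pow(Add(-4, -5), 2)), Mul(Rational(-2, 3), 2))), 40) = Mul(Mul(30, Add(-2, Mul(Rational(-2, 3), Pow(-9, 2)), Rational(-4, 3))), 40) = Mul(Mul(30, Add(-2, Mul(Rational(-2, 3), 81), Rational(-4, 3))), 40) = Mul(Mul(30, Add(-2, -54, Rational(-4, 3))), 40) = Mul(Mul(30, Rational(-172, 3)), 40) = Mul(-1720, 40) = -68800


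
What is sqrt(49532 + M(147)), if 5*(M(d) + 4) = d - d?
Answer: 2*sqrt(12382) ≈ 222.55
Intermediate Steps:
M(d) = -4 (M(d) = -4 + (d - d)/5 = -4 + (1/5)*0 = -4 + 0 = -4)
sqrt(49532 + M(147)) = sqrt(49532 - 4) = sqrt(49528) = 2*sqrt(12382)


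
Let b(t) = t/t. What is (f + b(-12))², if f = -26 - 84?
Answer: 11881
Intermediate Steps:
f = -110
b(t) = 1
(f + b(-12))² = (-110 + 1)² = (-109)² = 11881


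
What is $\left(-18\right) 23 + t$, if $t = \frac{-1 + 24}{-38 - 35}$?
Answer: $- \frac{30245}{73} \approx -414.31$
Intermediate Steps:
$t = - \frac{23}{73}$ ($t = \frac{23}{-73} = 23 \left(- \frac{1}{73}\right) = - \frac{23}{73} \approx -0.31507$)
$\left(-18\right) 23 + t = \left(-18\right) 23 - \frac{23}{73} = -414 - \frac{23}{73} = - \frac{30245}{73}$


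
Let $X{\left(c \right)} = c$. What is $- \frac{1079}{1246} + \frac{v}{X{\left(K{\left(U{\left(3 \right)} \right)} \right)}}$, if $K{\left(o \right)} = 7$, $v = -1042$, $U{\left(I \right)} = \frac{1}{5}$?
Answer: $- \frac{186555}{1246} \approx -149.72$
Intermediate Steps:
$U{\left(I \right)} = \frac{1}{5}$
$- \frac{1079}{1246} + \frac{v}{X{\left(K{\left(U{\left(3 \right)} \right)} \right)}} = - \frac{1079}{1246} - \frac{1042}{7} = - \frac{186555}{1246}$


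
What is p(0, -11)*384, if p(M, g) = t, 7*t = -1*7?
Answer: -384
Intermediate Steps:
t = -1 (t = (-1*7)/7 = (⅐)*(-7) = -1)
p(M, g) = -1
p(0, -11)*384 = -1*384 = -384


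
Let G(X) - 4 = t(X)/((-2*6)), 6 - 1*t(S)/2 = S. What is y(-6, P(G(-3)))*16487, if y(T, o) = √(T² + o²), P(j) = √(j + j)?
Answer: 16487*√41 ≈ 1.0557e+5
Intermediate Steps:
t(S) = 12 - 2*S
G(X) = 3 + X/6 (G(X) = 4 + (12 - 2*X)/((-2*6)) = 4 + (12 - 2*X)/(-12) = 4 + (12 - 2*X)*(-1/12) = 4 + (-1 + X/6) = 3 + X/6)
P(j) = √2*√j (P(j) = √(2*j) = √2*√j)
y(-6, P(G(-3)))*16487 = √((-6)² + (√2*√(3 + (⅙)*(-3)))²)*16487 = √(36 + (√2*√(3 - ½))²)*16487 = √(36 + (√2*√(5/2))²)*16487 = √(36 + (√2*(√10/2))²)*16487 = √(36 + (√5)²)*16487 = √(36 + 5)*16487 = √41*16487 = 16487*√41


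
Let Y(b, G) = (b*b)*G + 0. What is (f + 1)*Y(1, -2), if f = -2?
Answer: 2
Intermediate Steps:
Y(b, G) = G*b² (Y(b, G) = b²*G + 0 = G*b² + 0 = G*b²)
(f + 1)*Y(1, -2) = (-2 + 1)*(-2*1²) = -(-2) = -1*(-2) = 2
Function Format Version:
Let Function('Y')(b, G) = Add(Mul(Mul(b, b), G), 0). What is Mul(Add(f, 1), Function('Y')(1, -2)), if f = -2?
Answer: 2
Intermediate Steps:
Function('Y')(b, G) = Mul(G, Pow(b, 2)) (Function('Y')(b, G) = Add(Mul(Pow(b, 2), G), 0) = Add(Mul(G, Pow(b, 2)), 0) = Mul(G, Pow(b, 2)))
Mul(Add(f, 1), Function('Y')(1, -2)) = Mul(Add(-2, 1), Mul(-2, Pow(1, 2))) = Mul(-1, Mul(-2, 1)) = Mul(-1, -2) = 2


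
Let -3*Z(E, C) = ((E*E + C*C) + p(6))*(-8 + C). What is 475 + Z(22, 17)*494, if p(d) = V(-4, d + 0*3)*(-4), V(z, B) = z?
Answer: -1168823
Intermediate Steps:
p(d) = 16 (p(d) = -4*(-4) = 16)
Z(E, C) = -(-8 + C)*(16 + C**2 + E**2)/3 (Z(E, C) = -((E*E + C*C) + 16)*(-8 + C)/3 = -((E**2 + C**2) + 16)*(-8 + C)/3 = -((C**2 + E**2) + 16)*(-8 + C)/3 = -(16 + C**2 + E**2)*(-8 + C)/3 = -(-8 + C)*(16 + C**2 + E**2)/3)
475 + Z(22, 17)*494 = 475 + (128/3 - 16/3*17 - 1/3*17**3 + (8/3)*17**2 + (8/3)*22**2 - 1/3*17*22**2)*494 = 475 + (128/3 - 272/3 - 1/3*4913 + (8/3)*289 + (8/3)*484 - 1/3*17*484)*494 = 475 + (128/3 - 272/3 - 4913/3 + 2312/3 + 3872/3 - 8228/3)*494 = 475 - 2367*494 = 475 - 1169298 = -1168823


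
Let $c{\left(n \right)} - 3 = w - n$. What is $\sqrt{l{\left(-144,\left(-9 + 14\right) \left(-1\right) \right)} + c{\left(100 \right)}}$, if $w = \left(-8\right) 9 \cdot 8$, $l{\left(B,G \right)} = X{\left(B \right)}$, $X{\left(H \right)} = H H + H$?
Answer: $\sqrt{19919} \approx 141.13$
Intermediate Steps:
$X{\left(H \right)} = H + H^{2}$ ($X{\left(H \right)} = H^{2} + H = H + H^{2}$)
$l{\left(B,G \right)} = B \left(1 + B\right)$
$w = -576$ ($w = \left(-72\right) 8 = -576$)
$c{\left(n \right)} = -573 - n$ ($c{\left(n \right)} = 3 - \left(576 + n\right) = -573 - n$)
$\sqrt{l{\left(-144,\left(-9 + 14\right) \left(-1\right) \right)} + c{\left(100 \right)}} = \sqrt{- 144 \left(1 - 144\right) - 673} = \sqrt{\left(-144\right) \left(-143\right) - 673} = \sqrt{20592 - 673} = \sqrt{19919}$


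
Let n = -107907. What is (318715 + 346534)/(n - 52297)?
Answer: -665249/160204 ≈ -4.1525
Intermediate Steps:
(318715 + 346534)/(n - 52297) = (318715 + 346534)/(-107907 - 52297) = 665249/(-160204) = 665249*(-1/160204) = -665249/160204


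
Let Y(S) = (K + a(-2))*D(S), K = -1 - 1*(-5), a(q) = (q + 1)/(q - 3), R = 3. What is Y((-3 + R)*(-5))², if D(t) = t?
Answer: 0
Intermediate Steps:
a(q) = (1 + q)/(-3 + q)
K = 4 (K = -1 + 5 = 4)
Y(S) = 21*S/5 (Y(S) = (4 + (1 - 2)/(-3 - 2))*S = (4 - 1/(-5))*S = (4 - ⅕*(-1))*S = (4 + ⅕)*S = 21*S/5)
Y((-3 + R)*(-5))² = (21*((-3 + 3)*(-5))/5)² = (21*(0*(-5))/5)² = ((21/5)*0)² = 0² = 0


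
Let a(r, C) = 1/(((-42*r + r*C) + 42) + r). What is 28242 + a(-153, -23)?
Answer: 277731829/9834 ≈ 28242.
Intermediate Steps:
a(r, C) = 1/(42 - 41*r + C*r) (a(r, C) = 1/(((-42*r + C*r) + 42) + r) = 1/((42 - 42*r + C*r) + r) = 1/(42 - 41*r + C*r))
28242 + a(-153, -23) = 28242 + 1/(42 - 41*(-153) - 23*(-153)) = 28242 + 1/(42 + 6273 + 3519) = 28242 + 1/9834 = 277731829/9834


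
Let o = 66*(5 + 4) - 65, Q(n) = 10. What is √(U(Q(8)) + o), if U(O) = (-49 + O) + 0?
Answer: 7*√10 ≈ 22.136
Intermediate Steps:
U(O) = -49 + O
o = 529 (o = 66*9 - 65 = 594 - 65 = 529)
√(U(Q(8)) + o) = √((-49 + 10) + 529) = √(-39 + 529) = √490 = 7*√10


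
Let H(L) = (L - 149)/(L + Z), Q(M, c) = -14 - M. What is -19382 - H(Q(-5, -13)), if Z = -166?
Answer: -3392008/175 ≈ -19383.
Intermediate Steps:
H(L) = (-149 + L)/(-166 + L) (H(L) = (L - 149)/(L - 166) = (-149 + L)/(-166 + L))
-19382 - H(Q(-5, -13)) = -19382 - (-149 + (-14 - 1*(-5)))/(-166 + (-14 - 1*(-5))) = -19382 - (-149 + (-14 + 5))/(-166 + (-14 + 5)) = -19382 - (-149 - 9)/(-166 - 9) = -19382 - (-158)/(-175) = -19382 - (-1)*(-158)/175 = -19382 - 1*158/175 = -19382 - 158/175 = -3392008/175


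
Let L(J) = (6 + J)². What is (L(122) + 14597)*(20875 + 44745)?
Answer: 2032973220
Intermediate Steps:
(L(122) + 14597)*(20875 + 44745) = ((6 + 122)² + 14597)*(20875 + 44745) = (128² + 14597)*65620 = (16384 + 14597)*65620 = 30981*65620 = 2032973220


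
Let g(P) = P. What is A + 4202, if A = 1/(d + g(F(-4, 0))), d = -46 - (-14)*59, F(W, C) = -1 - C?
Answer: 3273359/779 ≈ 4202.0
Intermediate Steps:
d = 780 (d = -46 - 1*(-826) = -46 + 826 = 780)
A = 1/779 (A = 1/(780 + (-1 - 1*0)) = 1/(780 + (-1 + 0)) = 1/(780 - 1) = 1/779 ≈ 0.0012837)
A + 4202 = 1/779 + 4202 = 3273359/779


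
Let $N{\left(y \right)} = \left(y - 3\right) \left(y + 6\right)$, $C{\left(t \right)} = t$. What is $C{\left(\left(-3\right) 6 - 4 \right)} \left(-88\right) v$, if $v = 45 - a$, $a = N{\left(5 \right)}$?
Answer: $44528$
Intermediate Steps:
$N{\left(y \right)} = \left(-3 + y\right) \left(6 + y\right)$
$a = 22$ ($a = -18 + 5^{2} + 3 \cdot 5 = -18 + 25 + 15 = 22$)
$v = 23$ ($v = 45 - 22 = 23$)
$C{\left(\left(-3\right) 6 - 4 \right)} \left(-88\right) v = \left(\left(-3\right) 6 - 4\right) \left(-88\right) 23 = \left(-18 - 4\right) \left(-88\right) 23 = \left(-22\right) \left(-88\right) 23 = 1936 \cdot 23 = 44528$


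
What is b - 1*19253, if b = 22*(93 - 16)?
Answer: -17559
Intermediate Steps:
b = 1694 (b = 22*77 = 1694)
b - 1*19253 = 1694 - 1*19253 = 1694 - 19253 = -17559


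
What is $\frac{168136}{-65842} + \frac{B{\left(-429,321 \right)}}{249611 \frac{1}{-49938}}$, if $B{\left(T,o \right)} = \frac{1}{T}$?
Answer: $- \frac{3000206546398}{1175094453533} \approx -2.5532$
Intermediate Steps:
$\frac{168136}{-65842} + \frac{B{\left(-429,321 \right)}}{249611 \frac{1}{-49938}} = \frac{168136}{-65842} + \frac{1}{\left(-429\right) \frac{249611}{-49938}} = 168136 \left(- \frac{1}{65842}\right) - \frac{1}{429 \cdot 249611 \left(- \frac{1}{49938}\right)} = - \frac{84068}{32921} - \frac{1}{429 \left(- \frac{249611}{49938}\right)} = - \frac{84068}{32921} - - \frac{16646}{35694373} = - \frac{84068}{32921} + \frac{16646}{35694373} = - \frac{3000206546398}{1175094453533}$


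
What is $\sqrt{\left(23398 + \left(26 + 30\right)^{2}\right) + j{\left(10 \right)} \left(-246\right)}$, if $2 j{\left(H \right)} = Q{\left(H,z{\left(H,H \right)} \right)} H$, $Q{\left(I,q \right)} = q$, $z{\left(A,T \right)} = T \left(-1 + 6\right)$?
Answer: $i \sqrt{34966} \approx 186.99 i$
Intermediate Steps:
$z{\left(A,T \right)} = 5 T$ ($z{\left(A,T \right)} = T 5 = 5 T$)
$j{\left(H \right)} = \frac{5 H^{2}}{2}$ ($j{\left(H \right)} = \frac{5 H H}{2} = \frac{5 H^{2}}{2}$)
$\sqrt{\left(23398 + \left(26 + 30\right)^{2}\right) + j{\left(10 \right)} \left(-246\right)} = \sqrt{\left(23398 + \left(26 + 30\right)^{2}\right) + \frac{5 \cdot 10^{2}}{2} \left(-246\right)} = \sqrt{\left(23398 + 56^{2}\right) + \frac{5}{2} \cdot 100 \left(-246\right)} = \sqrt{\left(23398 + 3136\right) + 250 \left(-246\right)} = \sqrt{26534 - 61500} = \sqrt{-34966} = i \sqrt{34966}$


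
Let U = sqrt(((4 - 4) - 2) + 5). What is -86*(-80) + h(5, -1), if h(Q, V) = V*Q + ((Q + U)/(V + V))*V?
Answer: 13755/2 + sqrt(3)/2 ≈ 6878.4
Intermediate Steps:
U = sqrt(3) (U = sqrt((0 - 2) + 5) = sqrt(-2 + 5) = sqrt(3) ≈ 1.7320)
h(Q, V) = Q/2 + sqrt(3)/2 + Q*V (h(Q, V) = V*Q + ((Q + sqrt(3))/(V + V))*V = Q*V + ((Q + sqrt(3))/((2*V)))*V = Q*V + ((Q + sqrt(3))*(1/(2*V)))*V = Q*V + ((Q + sqrt(3))/(2*V))*V = Q*V + (Q/2 + sqrt(3)/2) = Q/2 + sqrt(3)/2 + Q*V)
-86*(-80) + h(5, -1) = -86*(-80) + ((1/2)*5 + sqrt(3)/2 + 5*(-1)) = 6880 + (5/2 + sqrt(3)/2 - 5) = 6880 + (-5/2 + sqrt(3)/2) = 13755/2 + sqrt(3)/2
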